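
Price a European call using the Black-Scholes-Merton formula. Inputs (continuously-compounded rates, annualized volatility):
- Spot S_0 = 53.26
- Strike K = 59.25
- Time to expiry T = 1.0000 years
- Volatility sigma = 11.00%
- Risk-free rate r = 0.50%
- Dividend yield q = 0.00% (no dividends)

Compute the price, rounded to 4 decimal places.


d1 = (ln(S/K) + (r - q + 0.5*sigma^2) * T) / (sigma * sqrt(T)) = -0.86845636
d2 = d1 - sigma * sqrt(T) = -0.97845636
exp(-rT) = 0.99501248; exp(-qT) = 1.00000000
C = S_0 * exp(-qT) * N(d1) - K * exp(-rT) * N(d2)
N(d1) = 0.19257228; N(d2) = 0.16392433
C = 53.2600 * 1.00000000 * 0.19257228 - 59.2500 * 0.99501248 * 0.16392433 = 0.5923

Answer: Price = 0.5923


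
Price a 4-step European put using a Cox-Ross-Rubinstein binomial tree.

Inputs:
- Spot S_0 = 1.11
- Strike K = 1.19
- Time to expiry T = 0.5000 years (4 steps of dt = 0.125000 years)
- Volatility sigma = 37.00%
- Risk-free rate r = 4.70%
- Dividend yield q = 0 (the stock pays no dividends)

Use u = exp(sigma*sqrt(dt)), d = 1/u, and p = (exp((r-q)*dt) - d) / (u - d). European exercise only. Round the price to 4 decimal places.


dt = T/N = 0.125000
u = exp(sigma*sqrt(dt)) = 1.139757; d = 1/u = 0.877380
p = (exp((r-q)*dt) - d) / (u - d) = 0.489800
Discount per step: exp(-r*dt) = 0.994142
Stock lattice S(k, i) with i counting down-moves:
  k=0: S(0,0) = 1.1100
  k=1: S(1,0) = 1.2651; S(1,1) = 0.9739
  k=2: S(2,0) = 1.4419; S(2,1) = 1.1100; S(2,2) = 0.8545
  k=3: S(3,0) = 1.6435; S(3,1) = 1.2651; S(3,2) = 0.9739; S(3,3) = 0.7497
  k=4: S(4,0) = 1.8731; S(4,1) = 1.4419; S(4,2) = 1.1100; S(4,3) = 0.8545; S(4,4) = 0.6578
Terminal payoffs V(N, i) = max(K - S_T, 0):
  V(4,0) = 0.000000; V(4,1) = 0.000000; V(4,2) = 0.080000; V(4,3) = 0.335526; V(4,4) = 0.532229
Backward induction: V(k, i) = exp(-r*dt) * [p * V(k+1, i) + (1-p) * V(k+1, i+1)].
  V(3,0) = exp(-r*dt) * [p*0.000000 + (1-p)*0.000000] = 0.000000
  V(3,1) = exp(-r*dt) * [p*0.000000 + (1-p)*0.080000] = 0.040577
  V(3,2) = exp(-r*dt) * [p*0.080000 + (1-p)*0.335526] = 0.209137
  V(3,3) = exp(-r*dt) * [p*0.335526 + (1-p)*0.532229] = 0.433331
  V(2,0) = exp(-r*dt) * [p*0.000000 + (1-p)*0.040577] = 0.020581
  V(2,1) = exp(-r*dt) * [p*0.040577 + (1-p)*0.209137] = 0.125835
  V(2,2) = exp(-r*dt) * [p*0.209137 + (1-p)*0.433331] = 0.321626
  V(1,0) = exp(-r*dt) * [p*0.020581 + (1-p)*0.125835] = 0.073846
  V(1,1) = exp(-r*dt) * [p*0.125835 + (1-p)*0.321626] = 0.224405
  V(0,0) = exp(-r*dt) * [p*0.073846 + (1-p)*0.224405] = 0.149779

Answer: Price = V(0,0) = 0.1498


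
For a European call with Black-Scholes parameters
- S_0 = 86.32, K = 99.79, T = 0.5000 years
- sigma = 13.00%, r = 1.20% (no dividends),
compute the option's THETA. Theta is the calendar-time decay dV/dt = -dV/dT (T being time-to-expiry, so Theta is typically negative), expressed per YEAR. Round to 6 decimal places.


d1 = -1.4662311324; d2 = -1.5581550140
phi(d1) = 0.1361694245; exp(-qT) = 1.0000000000; exp(-rT) = 0.9940179641
Theta = -S*exp(-qT)*phi(d1)*sigma/(2*sqrt(T)) - r*K*exp(-rT)*N(d2) + q*S*exp(-qT)*N(d1)
N(d1) = 0.0712926649; N(d2) = 0.0595982531; sqrt(T) = 0.7071067812
Term 1 = -86.3200 * 1.0000000000 * 0.1361694245 * 0.1300 / (2 * 0.7071067812) = -1.0804866073
Term 2 = -0.0120 * 99.7900 * 0.9940179641 * 0.0595982531 = -0.0709407919
Term 3 = 0 (no dividend yield, q = 0)
Theta = -1.0804866073 + (-0.0709407919) + (0.0000000000) = -1.151427

Answer: Theta = -1.151427


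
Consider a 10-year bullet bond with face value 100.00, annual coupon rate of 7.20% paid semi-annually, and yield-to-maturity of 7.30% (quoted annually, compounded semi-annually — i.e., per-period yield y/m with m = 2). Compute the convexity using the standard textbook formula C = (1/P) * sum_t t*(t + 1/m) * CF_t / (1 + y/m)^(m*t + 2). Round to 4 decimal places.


Answer: Convexity = 63.2599

Derivation:
Coupon per period c = face * coupon_rate / m = 3.600000
Periods per year m = 2; per-period yield y/m = 0.036500
Number of cashflows N = 20
Cashflows (t years, CF_t, discount factor 1/(1+y/m)^(m*t), PV):
  t = 0.5000: CF_t = 3.600000, DF = 0.964785, PV = 3.473227
  t = 1.0000: CF_t = 3.600000, DF = 0.930811, PV = 3.350919
  t = 1.5000: CF_t = 3.600000, DF = 0.898033, PV = 3.232917
  t = 2.0000: CF_t = 3.600000, DF = 0.866409, PV = 3.119071
  t = 2.5000: CF_t = 3.600000, DF = 0.835898, PV = 3.009234
  t = 3.0000: CF_t = 3.600000, DF = 0.806462, PV = 2.903265
  t = 3.5000: CF_t = 3.600000, DF = 0.778063, PV = 2.801027
  t = 4.0000: CF_t = 3.600000, DF = 0.750664, PV = 2.702390
  t = 4.5000: CF_t = 3.600000, DF = 0.724230, PV = 2.607226
  t = 5.0000: CF_t = 3.600000, DF = 0.698726, PV = 2.515414
  t = 5.5000: CF_t = 3.600000, DF = 0.674121, PV = 2.426834
  t = 6.0000: CF_t = 3.600000, DF = 0.650382, PV = 2.341374
  t = 6.5000: CF_t = 3.600000, DF = 0.627479, PV = 2.258923
  t = 7.0000: CF_t = 3.600000, DF = 0.605382, PV = 2.179376
  t = 7.5000: CF_t = 3.600000, DF = 0.584064, PV = 2.102630
  t = 8.0000: CF_t = 3.600000, DF = 0.563496, PV = 2.028587
  t = 8.5000: CF_t = 3.600000, DF = 0.543653, PV = 1.957151
  t = 9.0000: CF_t = 3.600000, DF = 0.524508, PV = 1.888230
  t = 9.5000: CF_t = 3.600000, DF = 0.506038, PV = 1.821737
  t = 10.0000: CF_t = 103.600000, DF = 0.488218, PV = 50.579395
Price P = sum_t PV_t = 99.298929
Convexity numerator sum_t t*(t + 1/m) * CF_t / (1+y/m)^(m*t + 2):
  t = 0.5000: term = 1.616459
  t = 1.0000: term = 4.678607
  t = 1.5000: term = 9.027702
  t = 2.0000: term = 14.516324
  t = 2.5000: term = 21.007705
  t = 3.0000: term = 28.375097
  t = 3.5000: term = 36.501169
  t = 4.0000: term = 45.277448
  t = 4.5000: term = 54.603772
  t = 5.0000: term = 64.387790
  t = 5.5000: term = 74.544474
  t = 6.0000: term = 84.995673
  t = 6.5000: term = 95.669676
  t = 7.0000: term = 106.500808
  t = 7.5000: term = 117.429048
  t = 8.0000: term = 128.399667
  t = 8.5000: term = 139.362880
  t = 9.0000: term = 150.273530
  t = 9.5000: term = 161.090775
  t = 10.0000: term = 4943.383607
Convexity = (1/P) * sum = 6281.642211 / 99.298929 = 63.259919


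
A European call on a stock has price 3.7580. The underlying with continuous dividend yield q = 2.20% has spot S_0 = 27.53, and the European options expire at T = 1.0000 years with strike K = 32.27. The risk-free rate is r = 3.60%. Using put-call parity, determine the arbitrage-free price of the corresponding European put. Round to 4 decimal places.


Answer: Put price = 7.9560

Derivation:
Put-call parity: C - P = S_0 * exp(-qT) - K * exp(-rT).
S_0 * exp(-qT) = 27.5300 * 0.97824024 = 26.93095367
K * exp(-rT) = 32.2700 * 0.96464029 = 31.12894227
P = C - S*exp(-qT) + K*exp(-rT)
P = 3.7580 - 26.93095367 + 31.12894227 = 7.9560


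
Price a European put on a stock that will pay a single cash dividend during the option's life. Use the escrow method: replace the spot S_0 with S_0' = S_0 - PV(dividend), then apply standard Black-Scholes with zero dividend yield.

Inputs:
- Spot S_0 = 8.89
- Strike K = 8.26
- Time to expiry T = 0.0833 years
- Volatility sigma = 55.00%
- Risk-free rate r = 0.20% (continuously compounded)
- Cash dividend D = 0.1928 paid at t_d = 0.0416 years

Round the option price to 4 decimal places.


Answer: Price = 0.3452

Derivation:
PV(D) = D * exp(-r * t_d) = 0.1928 * 0.99991680 = 0.19278396
S_0' = S_0 - PV(D) = 8.8900 - 0.19278396 = 8.69721604
d1 = (ln(S_0'/K) + (r + sigma^2/2)*T) / (sigma*sqrt(T)) = 0.40534391
d2 = d1 - sigma*sqrt(T) = 0.24660434
exp(-rT) = 0.99983341
N(-d1) = 0.34261237; N(-d2) = 0.40260722
P = K * exp(-rT) * N(-d2) - S_0' * N(-d1) = 8.2600 * 0.99983341 * 0.40260722 - 8.69721604 * 0.34261237 = 0.3452


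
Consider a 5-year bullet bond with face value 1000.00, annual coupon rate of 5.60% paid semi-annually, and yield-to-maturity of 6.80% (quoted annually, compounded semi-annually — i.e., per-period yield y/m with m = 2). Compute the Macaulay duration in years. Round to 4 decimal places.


Answer: Macaulay duration = 4.4117 years

Derivation:
Coupon per period c = face * coupon_rate / m = 28.000000
Periods per year m = 2; per-period yield y/m = 0.034000
Number of cashflows N = 10
Cashflows (t years, CF_t, discount factor 1/(1+y/m)^(m*t), PV):
  t = 0.5000: CF_t = 28.000000, DF = 0.967118, PV = 27.079304
  t = 1.0000: CF_t = 28.000000, DF = 0.935317, PV = 26.188882
  t = 1.5000: CF_t = 28.000000, DF = 0.904562, PV = 25.327739
  t = 2.0000: CF_t = 28.000000, DF = 0.874818, PV = 24.494912
  t = 2.5000: CF_t = 28.000000, DF = 0.846052, PV = 23.689470
  t = 3.0000: CF_t = 28.000000, DF = 0.818233, PV = 22.910512
  t = 3.5000: CF_t = 28.000000, DF = 0.791327, PV = 22.157168
  t = 4.0000: CF_t = 28.000000, DF = 0.765307, PV = 21.428596
  t = 4.5000: CF_t = 28.000000, DF = 0.740142, PV = 20.723981
  t = 5.0000: CF_t = 1028.000000, DF = 0.715805, PV = 735.847345
Price P = sum_t PV_t = 949.847908
Macaulay numerator sum_t t * PV_t:
  t * PV_t at t = 0.5000: 13.539652
  t * PV_t at t = 1.0000: 26.188882
  t * PV_t at t = 1.5000: 37.991608
  t * PV_t at t = 2.0000: 48.989823
  t * PV_t at t = 2.5000: 59.223674
  t * PV_t at t = 3.0000: 68.731537
  t * PV_t at t = 3.5000: 77.550090
  t * PV_t at t = 4.0000: 85.714385
  t * PV_t at t = 4.5000: 93.257914
  t * PV_t at t = 5.0000: 3679.236724
Macaulay duration D = (sum_t t * PV_t) / P = 4190.424287 / 949.847908 = 4.411679


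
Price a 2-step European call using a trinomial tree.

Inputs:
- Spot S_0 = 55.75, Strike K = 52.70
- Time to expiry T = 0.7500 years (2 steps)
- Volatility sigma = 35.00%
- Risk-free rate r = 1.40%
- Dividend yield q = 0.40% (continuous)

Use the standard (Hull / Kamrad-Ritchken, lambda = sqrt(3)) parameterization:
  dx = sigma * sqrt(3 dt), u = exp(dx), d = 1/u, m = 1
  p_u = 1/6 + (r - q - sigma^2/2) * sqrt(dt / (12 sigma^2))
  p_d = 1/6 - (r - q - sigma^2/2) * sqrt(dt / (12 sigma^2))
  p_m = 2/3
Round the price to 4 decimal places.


Answer: Price = V(0,0) = 7.9903

Derivation:
dt = T/N = 0.375000; dx = sigma*sqrt(3*dt) = 0.371231
u = exp(dx) = 1.449518; d = 1/u = 0.689885
p_u = 0.140782, p_m = 0.666667, p_d = 0.192552
Discount per step: exp(-r*dt) = 0.994764
Stock lattice S(k, j) with j the centered position index:
  k=0: S(0,+0) = 55.7500
  k=1: S(1,-1) = 38.4611; S(1,+0) = 55.7500; S(1,+1) = 80.8106
  k=2: S(2,-2) = 26.5337; S(2,-1) = 38.4611; S(2,+0) = 55.7500; S(2,+1) = 80.8106; S(2,+2) = 117.1365
Terminal payoffs V(N, j) = max(S_T - K, 0):
  V(2,-2) = 0.000000; V(2,-1) = 0.000000; V(2,+0) = 3.050000; V(2,+1) = 28.110626; V(2,+2) = 64.436454
Backward induction: V(k, j) = exp(-r*dt) * [p_u * V(k+1, j+1) + p_m * V(k+1, j) + p_d * V(k+1, j-1)]
  V(1,-1) = exp(-r*dt) * [p_u*3.050000 + p_m*0.000000 + p_d*0.000000] = 0.427135
  V(1,+0) = exp(-r*dt) * [p_u*28.110626 + p_m*3.050000 + p_d*0.000000] = 5.959420
  V(1,+1) = exp(-r*dt) * [p_u*64.436454 + p_m*28.110626 + p_d*3.050000] = 28.250457
  V(0,+0) = exp(-r*dt) * [p_u*28.250457 + p_m*5.959420 + p_d*0.427135] = 7.990275


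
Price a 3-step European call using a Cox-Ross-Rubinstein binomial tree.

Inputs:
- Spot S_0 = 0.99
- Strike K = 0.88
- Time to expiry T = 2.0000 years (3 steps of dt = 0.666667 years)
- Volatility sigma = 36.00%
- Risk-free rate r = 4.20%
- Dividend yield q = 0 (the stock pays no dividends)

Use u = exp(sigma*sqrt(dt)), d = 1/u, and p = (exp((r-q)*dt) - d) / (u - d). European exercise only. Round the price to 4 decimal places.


Answer: Price = V(0,0) = 0.2949

Derivation:
dt = T/N = 0.666667
u = exp(sigma*sqrt(dt)) = 1.341702; d = 1/u = 0.745322
p = (exp((r-q)*dt) - d) / (u - d) = 0.474653
Discount per step: exp(-r*dt) = 0.972388
Stock lattice S(k, i) with i counting down-moves:
  k=0: S(0,0) = 0.9900
  k=1: S(1,0) = 1.3283; S(1,1) = 0.7379
  k=2: S(2,0) = 1.7822; S(2,1) = 0.9900; S(2,2) = 0.5500
  k=3: S(3,0) = 2.3911; S(3,1) = 1.3283; S(3,2) = 0.7379; S(3,3) = 0.4099
Terminal payoffs V(N, i) = max(S_T - K, 0):
  V(3,0) = 1.511130; V(3,1) = 0.448285; V(3,2) = 0.000000; V(3,3) = 0.000000
Backward induction: V(k, i) = exp(-r*dt) * [p * V(k+1, i) + (1-p) * V(k+1, i+1)].
  V(2,0) = exp(-r*dt) * [p*1.511130 + (1-p)*0.448285] = 0.926460
  V(2,1) = exp(-r*dt) * [p*0.448285 + (1-p)*0.000000] = 0.206905
  V(2,2) = exp(-r*dt) * [p*0.000000 + (1-p)*0.000000] = 0.000000
  V(1,0) = exp(-r*dt) * [p*0.926460 + (1-p)*0.206905] = 0.533301
  V(1,1) = exp(-r*dt) * [p*0.206905 + (1-p)*0.000000] = 0.095496
  V(0,0) = exp(-r*dt) * [p*0.533301 + (1-p)*0.095496] = 0.294927


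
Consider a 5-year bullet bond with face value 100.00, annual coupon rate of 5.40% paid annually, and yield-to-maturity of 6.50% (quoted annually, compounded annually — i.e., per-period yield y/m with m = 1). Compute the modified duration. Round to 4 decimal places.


Coupon per period c = face * coupon_rate / m = 5.400000
Periods per year m = 1; per-period yield y/m = 0.065000
Number of cashflows N = 5
Cashflows (t years, CF_t, discount factor 1/(1+y/m)^(m*t), PV):
  t = 1.0000: CF_t = 5.400000, DF = 0.938967, PV = 5.070423
  t = 2.0000: CF_t = 5.400000, DF = 0.881659, PV = 4.760960
  t = 3.0000: CF_t = 5.400000, DF = 0.827849, PV = 4.470385
  t = 4.0000: CF_t = 5.400000, DF = 0.777323, PV = 4.197545
  t = 5.0000: CF_t = 105.400000, DF = 0.729881, PV = 76.929440
Price P = sum_t PV_t = 95.428753
First compute Macaulay numerator sum_t t * PV_t:
  t * PV_t at t = 1.0000: 5.070423
  t * PV_t at t = 2.0000: 9.521920
  t * PV_t at t = 3.0000: 13.411155
  t * PV_t at t = 4.0000: 16.790179
  t * PV_t at t = 5.0000: 384.647201
Macaulay duration D = 429.440878 / 95.428753 = 4.500120
Modified duration = D / (1 + y/m) = 4.500120 / (1 + 0.065000) = 4.225465

Answer: Modified duration = 4.2255


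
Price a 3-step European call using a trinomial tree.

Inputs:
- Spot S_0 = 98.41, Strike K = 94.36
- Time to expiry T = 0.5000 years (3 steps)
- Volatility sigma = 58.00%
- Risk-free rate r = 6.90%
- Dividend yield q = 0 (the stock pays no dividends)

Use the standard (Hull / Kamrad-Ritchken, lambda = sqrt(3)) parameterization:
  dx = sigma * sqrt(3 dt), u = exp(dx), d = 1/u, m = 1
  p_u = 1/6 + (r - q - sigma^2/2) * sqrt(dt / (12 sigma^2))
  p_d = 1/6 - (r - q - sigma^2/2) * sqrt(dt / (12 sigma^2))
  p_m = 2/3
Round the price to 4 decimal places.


dt = T/N = 0.166667; dx = sigma*sqrt(3*dt) = 0.410122
u = exp(dx) = 1.507002; d = 1/u = 0.663569
p_u = 0.146510, p_m = 0.666667, p_d = 0.186823
Discount per step: exp(-r*dt) = 0.988566
Stock lattice S(k, j) with j the centered position index:
  k=0: S(0,+0) = 98.4100
  k=1: S(1,-1) = 65.3019; S(1,+0) = 98.4100; S(1,+1) = 148.3040
  k=2: S(2,-2) = 43.3323; S(2,-1) = 65.3019; S(2,+0) = 98.4100; S(2,+1) = 148.3040; S(2,+2) = 223.4944
  k=3: S(3,-3) = 28.7540; S(3,-2) = 43.3323; S(3,-1) = 65.3019; S(3,+0) = 98.4100; S(3,+1) = 148.3040; S(3,+2) = 223.4944; S(3,+3) = 336.8064
Terminal payoffs V(N, j) = max(S_T - K, 0):
  V(3,-3) = 0.000000; V(3,-2) = 0.000000; V(3,-1) = 0.000000; V(3,+0) = 4.050000; V(3,+1) = 53.944020; V(3,+2) = 129.134385; V(3,+3) = 242.446380
Backward induction: V(k, j) = exp(-r*dt) * [p_u * V(k+1, j+1) + p_m * V(k+1, j) + p_d * V(k+1, j-1)]
  V(2,-2) = exp(-r*dt) * [p_u*0.000000 + p_m*0.000000 + p_d*0.000000] = 0.000000
  V(2,-1) = exp(-r*dt) * [p_u*4.050000 + p_m*0.000000 + p_d*0.000000] = 0.586581
  V(2,+0) = exp(-r*dt) * [p_u*53.944020 + p_m*4.050000 + p_d*0.000000] = 10.482102
  V(2,+1) = exp(-r*dt) * [p_u*129.134385 + p_m*53.944020 + p_d*4.050000] = 55.002620
  V(2,+2) = exp(-r*dt) * [p_u*242.446380 + p_m*129.134385 + p_d*53.944020] = 130.182680
  V(1,-1) = exp(-r*dt) * [p_u*10.482102 + p_m*0.586581 + p_d*0.000000] = 1.904756
  V(1,+0) = exp(-r*dt) * [p_u*55.002620 + p_m*10.482102 + p_d*0.586581] = 14.982795
  V(1,+1) = exp(-r*dt) * [p_u*130.182680 + p_m*55.002620 + p_d*10.482102] = 57.040039
  V(0,+0) = exp(-r*dt) * [p_u*57.040039 + p_m*14.982795 + p_d*1.904756] = 18.487489

Answer: Price = V(0,0) = 18.4875


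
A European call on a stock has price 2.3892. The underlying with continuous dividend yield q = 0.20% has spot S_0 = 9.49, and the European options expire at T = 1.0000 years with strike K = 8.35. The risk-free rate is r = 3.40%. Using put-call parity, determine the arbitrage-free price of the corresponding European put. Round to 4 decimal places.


Put-call parity: C - P = S_0 * exp(-qT) - K * exp(-rT).
S_0 * exp(-qT) = 9.4900 * 0.99800200 = 9.47103897
K * exp(-rT) = 8.3500 * 0.96657150 = 8.07087206
P = C - S*exp(-qT) + K*exp(-rT)
P = 2.3892 - 9.47103897 + 8.07087206 = 0.9890

Answer: Put price = 0.9890


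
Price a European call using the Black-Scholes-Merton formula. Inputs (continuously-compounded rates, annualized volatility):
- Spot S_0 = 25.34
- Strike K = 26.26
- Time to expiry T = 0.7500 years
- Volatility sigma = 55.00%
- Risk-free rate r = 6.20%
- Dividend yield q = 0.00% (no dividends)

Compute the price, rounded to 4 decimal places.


Answer: Price = 4.8821

Derivation:
d1 = (ln(S/K) + (r - q + 0.5*sigma^2) * T) / (sigma * sqrt(T)) = 0.26090943
d2 = d1 - sigma * sqrt(T) = -0.21540454
exp(-rT) = 0.95456456; exp(-qT) = 1.00000000
C = S_0 * exp(-qT) * N(d1) - K * exp(-rT) * N(d2)
N(d1) = 0.60291882; N(d2) = 0.41472596
C = 25.3400 * 1.00000000 * 0.60291882 - 26.2600 * 0.95456456 * 0.41472596 = 4.8821


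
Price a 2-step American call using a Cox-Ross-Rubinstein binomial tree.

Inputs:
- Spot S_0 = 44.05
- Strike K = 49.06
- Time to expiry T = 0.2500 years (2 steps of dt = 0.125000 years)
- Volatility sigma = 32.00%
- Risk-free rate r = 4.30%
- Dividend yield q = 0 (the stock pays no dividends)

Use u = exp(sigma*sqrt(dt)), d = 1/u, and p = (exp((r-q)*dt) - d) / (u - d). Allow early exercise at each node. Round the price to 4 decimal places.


Answer: Price = V(0,0) = 1.5000

Derivation:
dt = T/N = 0.125000
u = exp(sigma*sqrt(dt)) = 1.119785; d = 1/u = 0.893028
p = (exp((r-q)*dt) - d) / (u - d) = 0.495513
Discount per step: exp(-r*dt) = 0.994639
Stock lattice S(k, i) with i counting down-moves:
  k=0: S(0,0) = 44.0500
  k=1: S(1,0) = 49.3265; S(1,1) = 39.3379
  k=2: S(2,0) = 55.2351; S(2,1) = 44.0500; S(2,2) = 35.1298
Terminal payoffs V(N, i) = max(S_T - K, 0):
  V(2,0) = 6.175150; V(2,1) = 0.000000; V(2,2) = 0.000000
Backward induction: V(k, i) = exp(-r*dt) * [p * V(k+1, i) + (1-p) * V(k+1, i+1)]; then take max(V_cont, immediate exercise) for American.
  V(1,0) = exp(-r*dt) * [p*6.175150 + (1-p)*0.000000] = 3.043467; exercise = 0.266548; V(1,0) = max -> 3.043467
  V(1,1) = exp(-r*dt) * [p*0.000000 + (1-p)*0.000000] = 0.000000; exercise = 0.000000; V(1,1) = max -> 0.000000
  V(0,0) = exp(-r*dt) * [p*3.043467 + (1-p)*0.000000] = 1.499995; exercise = 0.000000; V(0,0) = max -> 1.499995


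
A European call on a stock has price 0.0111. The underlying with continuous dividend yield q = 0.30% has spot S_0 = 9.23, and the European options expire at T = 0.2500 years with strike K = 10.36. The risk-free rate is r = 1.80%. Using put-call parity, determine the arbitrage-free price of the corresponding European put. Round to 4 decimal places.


Put-call parity: C - P = S_0 * exp(-qT) - K * exp(-rT).
S_0 * exp(-qT) = 9.2300 * 0.99925028 = 9.22308010
K * exp(-rT) = 10.3600 * 0.99551011 = 10.31348474
P = C - S*exp(-qT) + K*exp(-rT)
P = 0.0111 - 9.22308010 + 10.31348474 = 1.1015

Answer: Put price = 1.1015


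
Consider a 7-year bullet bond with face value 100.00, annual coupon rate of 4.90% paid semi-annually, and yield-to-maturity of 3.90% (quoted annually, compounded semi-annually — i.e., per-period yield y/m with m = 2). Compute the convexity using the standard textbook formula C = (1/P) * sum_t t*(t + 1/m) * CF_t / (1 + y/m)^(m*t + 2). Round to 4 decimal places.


Coupon per period c = face * coupon_rate / m = 2.450000
Periods per year m = 2; per-period yield y/m = 0.019500
Number of cashflows N = 14
Cashflows (t years, CF_t, discount factor 1/(1+y/m)^(m*t), PV):
  t = 0.5000: CF_t = 2.450000, DF = 0.980873, PV = 2.403139
  t = 1.0000: CF_t = 2.450000, DF = 0.962112, PV = 2.357174
  t = 1.5000: CF_t = 2.450000, DF = 0.943709, PV = 2.312088
  t = 2.0000: CF_t = 2.450000, DF = 0.925659, PV = 2.267865
  t = 2.5000: CF_t = 2.450000, DF = 0.907954, PV = 2.224487
  t = 3.0000: CF_t = 2.450000, DF = 0.890588, PV = 2.181939
  t = 3.5000: CF_t = 2.450000, DF = 0.873553, PV = 2.140205
  t = 4.0000: CF_t = 2.450000, DF = 0.856845, PV = 2.099270
  t = 4.5000: CF_t = 2.450000, DF = 0.840456, PV = 2.059117
  t = 5.0000: CF_t = 2.450000, DF = 0.824380, PV = 2.019732
  t = 5.5000: CF_t = 2.450000, DF = 0.808613, PV = 1.981101
  t = 6.0000: CF_t = 2.450000, DF = 0.793146, PV = 1.943208
  t = 6.5000: CF_t = 2.450000, DF = 0.777976, PV = 1.906040
  t = 7.0000: CF_t = 102.450000, DF = 0.763095, PV = 78.179113
Price P = sum_t PV_t = 106.074480
Convexity numerator sum_t t*(t + 1/m) * CF_t / (1+y/m)^(m*t + 2):
  t = 0.5000: term = 1.156044
  t = 1.0000: term = 3.401797
  t = 1.5000: term = 6.673462
  t = 2.0000: term = 10.909697
  t = 2.5000: term = 16.051541
  t = 3.0000: term = 22.042332
  t = 3.5000: term = 28.827637
  t = 4.0000: term = 36.355179
  t = 4.5000: term = 44.574766
  t = 5.0000: term = 53.438224
  t = 5.5000: term = 62.899332
  t = 6.0000: term = 72.913756
  t = 6.5000: term = 83.438988
  t = 7.0000: term = 3948.894984
Convexity = (1/P) * sum = 4391.577740 / 106.074480 = 41.400889

Answer: Convexity = 41.4009


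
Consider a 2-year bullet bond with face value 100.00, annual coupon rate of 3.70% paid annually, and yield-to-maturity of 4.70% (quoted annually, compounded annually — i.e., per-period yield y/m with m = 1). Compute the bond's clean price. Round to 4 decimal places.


Coupon per period c = face * coupon_rate / m = 3.700000
Periods per year m = 1; per-period yield y/m = 0.047000
Number of cashflows N = 2
Cashflows (t years, CF_t, discount factor 1/(1+y/m)^(m*t), PV):
  t = 1.0000: CF_t = 3.700000, DF = 0.955110, PV = 3.533906
  t = 2.0000: CF_t = 103.700000, DF = 0.912235, PV = 94.598749
Price P = sum_t PV_t = 98.132655

Answer: Price = 98.1327


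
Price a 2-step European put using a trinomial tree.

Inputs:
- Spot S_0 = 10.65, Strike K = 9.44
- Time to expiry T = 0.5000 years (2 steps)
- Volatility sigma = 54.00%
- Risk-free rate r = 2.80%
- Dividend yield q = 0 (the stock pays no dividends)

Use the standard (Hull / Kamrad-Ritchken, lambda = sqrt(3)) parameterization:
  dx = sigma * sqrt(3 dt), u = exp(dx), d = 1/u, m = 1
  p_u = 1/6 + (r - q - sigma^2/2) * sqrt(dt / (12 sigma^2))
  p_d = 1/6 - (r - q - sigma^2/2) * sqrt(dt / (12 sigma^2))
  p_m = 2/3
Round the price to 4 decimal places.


dt = T/N = 0.250000; dx = sigma*sqrt(3*dt) = 0.467654
u = exp(dx) = 1.596245; d = 1/u = 0.626470
p_u = 0.135180, p_m = 0.666667, p_d = 0.198154
Discount per step: exp(-r*dt) = 0.993024
Stock lattice S(k, j) with j the centered position index:
  k=0: S(0,+0) = 10.6500
  k=1: S(1,-1) = 6.6719; S(1,+0) = 10.6500; S(1,+1) = 17.0000
  k=2: S(2,-2) = 4.1798; S(2,-1) = 6.6719; S(2,+0) = 10.6500; S(2,+1) = 17.0000; S(2,+2) = 27.1362
Terminal payoffs V(N, j) = max(K - S_T, 0):
  V(2,-2) = 5.260246; V(2,-1) = 2.768090; V(2,+0) = 0.000000; V(2,+1) = 0.000000; V(2,+2) = 0.000000
Backward induction: V(k, j) = exp(-r*dt) * [p_u * V(k+1, j+1) + p_m * V(k+1, j) + p_d * V(k+1, j-1)]
  V(1,-1) = exp(-r*dt) * [p_u*0.000000 + p_m*2.768090 + p_d*5.260246] = 2.867587
  V(1,+0) = exp(-r*dt) * [p_u*0.000000 + p_m*0.000000 + p_d*2.768090] = 0.544681
  V(1,+1) = exp(-r*dt) * [p_u*0.000000 + p_m*0.000000 + p_d*0.000000] = 0.000000
  V(0,+0) = exp(-r*dt) * [p_u*0.000000 + p_m*0.544681 + p_d*2.867587] = 0.924847

Answer: Price = V(0,0) = 0.9248


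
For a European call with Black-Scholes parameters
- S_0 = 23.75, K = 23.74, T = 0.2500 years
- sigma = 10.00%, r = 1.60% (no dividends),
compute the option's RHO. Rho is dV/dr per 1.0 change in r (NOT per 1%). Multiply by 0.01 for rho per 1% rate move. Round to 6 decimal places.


Answer: Rho = 3.105122

Derivation:
d1 = 0.1134228260; d2 = 0.0634228260
phi(d1) = 0.3963843721; exp(-qT) = 1.0000000000; exp(-rT) = 0.9960079893
N(d2) = 0.5252850943
Rho = K*T*exp(-rT)*N(d2) = 23.7400 * 0.2500 * 0.9960079893 * 0.5252850943 = 3.105122


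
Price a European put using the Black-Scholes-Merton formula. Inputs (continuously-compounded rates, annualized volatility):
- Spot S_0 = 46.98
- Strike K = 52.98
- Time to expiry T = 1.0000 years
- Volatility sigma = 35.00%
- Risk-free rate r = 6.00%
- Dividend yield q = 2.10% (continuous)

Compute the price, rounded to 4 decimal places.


d1 = (ln(S/K) + (r - q + 0.5*sigma^2) * T) / (sigma * sqrt(T)) = -0.05697858
d2 = d1 - sigma * sqrt(T) = -0.40697858
exp(-rT) = 0.94176453; exp(-qT) = 0.97921896
P = K * exp(-rT) * N(-d2) - S_0 * exp(-qT) * N(-d1)
N(-d1) = 0.52271887; N(-d2) = 0.65798814
P = 52.9800 * 0.94176453 * 0.65798814 - 46.9800 * 0.97921896 * 0.52271887 = 8.7831

Answer: Price = 8.7831


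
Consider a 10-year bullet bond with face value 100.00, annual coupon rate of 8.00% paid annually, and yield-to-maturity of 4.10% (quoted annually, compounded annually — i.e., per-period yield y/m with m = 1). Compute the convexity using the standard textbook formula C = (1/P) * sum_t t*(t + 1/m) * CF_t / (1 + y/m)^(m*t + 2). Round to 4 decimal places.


Coupon per period c = face * coupon_rate / m = 8.000000
Periods per year m = 1; per-period yield y/m = 0.041000
Number of cashflows N = 10
Cashflows (t years, CF_t, discount factor 1/(1+y/m)^(m*t), PV):
  t = 1.0000: CF_t = 8.000000, DF = 0.960615, PV = 7.684918
  t = 2.0000: CF_t = 8.000000, DF = 0.922781, PV = 7.382246
  t = 3.0000: CF_t = 8.000000, DF = 0.886437, PV = 7.091495
  t = 4.0000: CF_t = 8.000000, DF = 0.851524, PV = 6.812195
  t = 5.0000: CF_t = 8.000000, DF = 0.817987, PV = 6.543895
  t = 6.0000: CF_t = 8.000000, DF = 0.785770, PV = 6.286163
  t = 7.0000: CF_t = 8.000000, DF = 0.754823, PV = 6.038581
  t = 8.0000: CF_t = 8.000000, DF = 0.725094, PV = 5.800750
  t = 9.0000: CF_t = 8.000000, DF = 0.696536, PV = 5.572286
  t = 10.0000: CF_t = 108.000000, DF = 0.669103, PV = 72.263079
Price P = sum_t PV_t = 131.475608
Convexity numerator sum_t t*(t + 1/m) * CF_t / (1+y/m)^(m*t + 2):
  t = 1.0000: term = 14.182990
  t = 2.0000: term = 40.873170
  t = 3.0000: term = 78.526743
  t = 4.0000: term = 125.723252
  t = 5.0000: term = 181.157423
  t = 6.0000: term = 243.631501
  t = 7.0000: term = 312.048032
  t = 8.0000: term = 385.403086
  t = 9.0000: term = 462.779883
  t = 10.0000: term = 7335.127826
Convexity = (1/P) * sum = 9179.453907 / 131.475608 = 69.818684

Answer: Convexity = 69.8187


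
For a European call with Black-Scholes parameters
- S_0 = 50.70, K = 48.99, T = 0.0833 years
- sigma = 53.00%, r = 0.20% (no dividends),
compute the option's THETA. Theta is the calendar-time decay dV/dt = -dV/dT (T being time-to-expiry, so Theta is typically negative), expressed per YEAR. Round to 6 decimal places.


Answer: Theta = -17.798885

Derivation:
d1 = 0.3018672911; d2 = 0.1489000724
phi(d1) = 0.3811735621; exp(-qT) = 1.0000000000; exp(-rT) = 0.9998334139
Theta = -S*exp(-qT)*phi(d1)*sigma/(2*sqrt(T)) - r*K*exp(-rT)*N(d2) + q*S*exp(-qT)*N(d1)
N(d1) = 0.6186233844; N(d2) = 0.5591837580; sqrt(T) = 0.2886173938
Term 1 = -50.7000 * 1.0000000000 * 0.3811735621 * 0.5300 / (2 * 0.2886173938) = -17.7441051843
Term 2 = -0.0020 * 48.9900 * 0.9998334139 * 0.5591837580 = -0.0547796976
Term 3 = 0 (no dividend yield, q = 0)
Theta = -17.7441051843 + (-0.0547796976) + (0.0000000000) = -17.798885


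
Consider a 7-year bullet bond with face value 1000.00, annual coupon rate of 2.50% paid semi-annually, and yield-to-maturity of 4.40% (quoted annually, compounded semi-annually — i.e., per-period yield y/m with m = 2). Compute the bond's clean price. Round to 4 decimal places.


Coupon per period c = face * coupon_rate / m = 12.500000
Periods per year m = 2; per-period yield y/m = 0.022000
Number of cashflows N = 14
Cashflows (t years, CF_t, discount factor 1/(1+y/m)^(m*t), PV):
  t = 0.5000: CF_t = 12.500000, DF = 0.978474, PV = 12.230920
  t = 1.0000: CF_t = 12.500000, DF = 0.957411, PV = 11.967632
  t = 1.5000: CF_t = 12.500000, DF = 0.936801, PV = 11.710012
  t = 2.0000: CF_t = 12.500000, DF = 0.916635, PV = 11.457937
  t = 2.5000: CF_t = 12.500000, DF = 0.896903, PV = 11.211289
  t = 3.0000: CF_t = 12.500000, DF = 0.877596, PV = 10.969950
  t = 3.5000: CF_t = 12.500000, DF = 0.858704, PV = 10.733806
  t = 4.0000: CF_t = 12.500000, DF = 0.840220, PV = 10.502746
  t = 4.5000: CF_t = 12.500000, DF = 0.822133, PV = 10.276659
  t = 5.0000: CF_t = 12.500000, DF = 0.804435, PV = 10.055439
  t = 5.5000: CF_t = 12.500000, DF = 0.787119, PV = 9.838982
  t = 6.0000: CF_t = 12.500000, DF = 0.770175, PV = 9.627184
  t = 6.5000: CF_t = 12.500000, DF = 0.753596, PV = 9.419945
  t = 7.0000: CF_t = 1012.500000, DF = 0.737373, PV = 746.590554
Price P = sum_t PV_t = 886.593053

Answer: Price = 886.5931


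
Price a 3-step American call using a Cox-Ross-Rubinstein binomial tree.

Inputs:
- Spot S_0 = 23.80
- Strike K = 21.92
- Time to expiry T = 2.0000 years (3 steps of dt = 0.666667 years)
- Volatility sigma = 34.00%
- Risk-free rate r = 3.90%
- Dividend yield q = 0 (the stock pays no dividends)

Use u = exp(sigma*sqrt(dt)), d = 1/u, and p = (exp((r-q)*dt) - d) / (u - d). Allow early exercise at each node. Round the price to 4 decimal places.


dt = T/N = 0.666667
u = exp(sigma*sqrt(dt)) = 1.319970; d = 1/u = 0.757593
p = (exp((r-q)*dt) - d) / (u - d) = 0.477879
Discount per step: exp(-r*dt) = 0.974335
Stock lattice S(k, i) with i counting down-moves:
  k=0: S(0,0) = 23.8000
  k=1: S(1,0) = 31.4153; S(1,1) = 18.0307
  k=2: S(2,0) = 41.4672; S(2,1) = 23.8000; S(2,2) = 13.6599
  k=3: S(3,0) = 54.7355; S(3,1) = 31.4153; S(3,2) = 18.0307; S(3,3) = 10.3487
Terminal payoffs V(N, i) = max(S_T - K, 0):
  V(3,0) = 32.815478; V(3,1) = 9.495281; V(3,2) = 0.000000; V(3,3) = 0.000000
Backward induction: V(k, i) = exp(-r*dt) * [p * V(k+1, i) + (1-p) * V(k+1, i+1)]; then take max(V_cont, immediate exercise) for American.
  V(2,0) = exp(-r*dt) * [p*32.815478 + (1-p)*9.495281] = 20.109796; exercise = 19.547221; V(2,0) = max -> 20.109796
  V(2,1) = exp(-r*dt) * [p*9.495281 + (1-p)*0.000000] = 4.421136; exercise = 1.880000; V(2,1) = max -> 4.421136
  V(2,2) = exp(-r*dt) * [p*0.000000 + (1-p)*0.000000] = 0.000000; exercise = 0.000000; V(2,2) = max -> 0.000000
  V(1,0) = exp(-r*dt) * [p*20.109796 + (1-p)*4.421136] = 11.612527; exercise = 9.495281; V(1,0) = max -> 11.612527
  V(1,1) = exp(-r*dt) * [p*4.421136 + (1-p)*0.000000] = 2.058543; exercise = 0.000000; V(1,1) = max -> 2.058543
  V(0,0) = exp(-r*dt) * [p*11.612527 + (1-p)*2.058543] = 6.454179; exercise = 1.880000; V(0,0) = max -> 6.454179

Answer: Price = V(0,0) = 6.4542


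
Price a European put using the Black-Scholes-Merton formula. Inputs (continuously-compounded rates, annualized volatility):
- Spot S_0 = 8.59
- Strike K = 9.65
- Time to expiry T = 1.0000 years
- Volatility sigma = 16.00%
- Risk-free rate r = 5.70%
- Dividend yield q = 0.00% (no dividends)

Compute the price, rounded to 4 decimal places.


d1 = (ln(S/K) + (r - q + 0.5*sigma^2) * T) / (sigma * sqrt(T)) = -0.29099487
d2 = d1 - sigma * sqrt(T) = -0.45099487
exp(-rT) = 0.94459407; exp(-qT) = 1.00000000
P = K * exp(-rT) * N(-d2) - S_0 * exp(-qT) * N(-d1)
N(-d1) = 0.61447238; N(-d2) = 0.67400338
P = 9.6500 * 0.94459407 * 0.67400338 - 8.5900 * 1.00000000 * 0.61447238 = 0.8654

Answer: Price = 0.8654


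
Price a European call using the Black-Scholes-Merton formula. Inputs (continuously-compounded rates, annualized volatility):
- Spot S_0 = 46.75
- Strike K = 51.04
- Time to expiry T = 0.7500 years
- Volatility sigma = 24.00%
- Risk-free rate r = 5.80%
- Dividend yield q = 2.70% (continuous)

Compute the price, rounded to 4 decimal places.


Answer: Price = 2.5777

Derivation:
d1 = (ln(S/K) + (r - q + 0.5*sigma^2) * T) / (sigma * sqrt(T)) = -0.20662107
d2 = d1 - sigma * sqrt(T) = -0.41446717
exp(-rT) = 0.95743255; exp(-qT) = 0.97995365
C = S_0 * exp(-qT) * N(d1) - K * exp(-rT) * N(d2)
N(d1) = 0.41815290; N(d2) = 0.33926600
C = 46.7500 * 0.97995365 * 0.41815290 - 51.0400 * 0.95743255 * 0.33926600 = 2.5777


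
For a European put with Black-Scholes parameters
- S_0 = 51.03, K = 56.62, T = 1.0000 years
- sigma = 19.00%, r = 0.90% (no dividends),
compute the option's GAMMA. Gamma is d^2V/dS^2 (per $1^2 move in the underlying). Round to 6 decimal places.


d1 = -0.4047293927; d2 = -0.5947293927
phi(d1) = 0.3675700104; exp(-qT) = 1.0000000000; exp(-rT) = 0.9910403788
Gamma = exp(-qT) * phi(d1) / (S * sigma * sqrt(T)) = 1.0000000000 * 0.3675700104 / (51.0300 * 0.1900 * 1.0000000000) = 0.037911

Answer: Gamma = 0.037911


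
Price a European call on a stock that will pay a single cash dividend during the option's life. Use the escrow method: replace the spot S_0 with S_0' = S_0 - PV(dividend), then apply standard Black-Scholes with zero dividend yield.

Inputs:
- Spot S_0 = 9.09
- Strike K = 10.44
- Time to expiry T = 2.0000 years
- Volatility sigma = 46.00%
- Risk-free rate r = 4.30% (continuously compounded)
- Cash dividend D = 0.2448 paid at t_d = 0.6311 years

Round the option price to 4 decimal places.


PV(D) = D * exp(-r * t_d) = 0.2448 * 0.97322761 = 0.23824612
S_0' = S_0 - PV(D) = 9.0900 - 0.23824612 = 8.85175388
d1 = (ln(S_0'/K) + (r + sigma^2/2)*T) / (sigma*sqrt(T)) = 0.20378669
d2 = d1 - sigma*sqrt(T) = -0.44675155
exp(-rT) = 0.91759423
N(d1) = 0.58073990; N(d2) = 0.32752723
C = S_0' * N(d1) - K * exp(-rT) * N(d2) = 8.85175388 * 0.58073990 - 10.4400 * 0.91759423 * 0.32752723 = 2.0030

Answer: Price = 2.0030


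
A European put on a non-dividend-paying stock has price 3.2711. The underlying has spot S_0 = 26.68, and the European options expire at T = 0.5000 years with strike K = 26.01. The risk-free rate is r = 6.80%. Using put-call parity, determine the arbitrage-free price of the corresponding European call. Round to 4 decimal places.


Put-call parity: C - P = S_0 * exp(-qT) - K * exp(-rT).
S_0 * exp(-qT) = 26.6800 * 1.00000000 = 26.68000000
K * exp(-rT) = 26.0100 * 0.96657150 = 25.14052484
C = P + S*exp(-qT) - K*exp(-rT)
C = 3.2711 + 26.68000000 - 25.14052484 = 4.8106

Answer: Call price = 4.8106


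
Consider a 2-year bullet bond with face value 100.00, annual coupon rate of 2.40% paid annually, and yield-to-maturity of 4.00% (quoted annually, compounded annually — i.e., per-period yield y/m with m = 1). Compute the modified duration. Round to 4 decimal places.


Answer: Modified duration = 1.9002

Derivation:
Coupon per period c = face * coupon_rate / m = 2.400000
Periods per year m = 1; per-period yield y/m = 0.040000
Number of cashflows N = 2
Cashflows (t years, CF_t, discount factor 1/(1+y/m)^(m*t), PV):
  t = 1.0000: CF_t = 2.400000, DF = 0.961538, PV = 2.307692
  t = 2.0000: CF_t = 102.400000, DF = 0.924556, PV = 94.674556
Price P = sum_t PV_t = 96.982249
First compute Macaulay numerator sum_t t * PV_t:
  t * PV_t at t = 1.0000: 2.307692
  t * PV_t at t = 2.0000: 189.349112
Macaulay duration D = 191.656805 / 96.982249 = 1.976205
Modified duration = D / (1 + y/m) = 1.976205 / (1 + 0.040000) = 1.900197


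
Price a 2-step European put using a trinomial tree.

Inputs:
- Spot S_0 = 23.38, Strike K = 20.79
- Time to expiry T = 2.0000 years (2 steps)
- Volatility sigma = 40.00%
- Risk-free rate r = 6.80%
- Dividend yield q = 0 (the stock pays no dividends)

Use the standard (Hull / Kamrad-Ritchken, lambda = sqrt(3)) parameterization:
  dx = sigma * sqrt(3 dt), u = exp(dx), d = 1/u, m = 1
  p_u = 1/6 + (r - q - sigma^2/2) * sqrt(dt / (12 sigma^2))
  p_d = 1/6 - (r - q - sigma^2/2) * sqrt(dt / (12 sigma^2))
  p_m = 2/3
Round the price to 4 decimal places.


Answer: Price = V(0,0) = 2.2569

Derivation:
dt = T/N = 1.000000; dx = sigma*sqrt(3*dt) = 0.692820
u = exp(dx) = 1.999346; d = 1/u = 0.500163
p_u = 0.158006, p_m = 0.666667, p_d = 0.175327
Discount per step: exp(-r*dt) = 0.934260
Stock lattice S(k, j) with j the centered position index:
  k=0: S(0,+0) = 23.3800
  k=1: S(1,-1) = 11.6938; S(1,+0) = 23.3800; S(1,+1) = 46.7447
  k=2: S(2,-2) = 5.8488; S(2,-1) = 11.6938; S(2,+0) = 23.3800; S(2,+1) = 46.7447; S(2,+2) = 93.4589
Terminal payoffs V(N, j) = max(K - S_T, 0):
  V(2,-2) = 14.941178; V(2,-1) = 9.096178; V(2,+0) = 0.000000; V(2,+1) = 0.000000; V(2,+2) = 0.000000
Backward induction: V(k, j) = exp(-r*dt) * [p_u * V(k+1, j+1) + p_m * V(k+1, j) + p_d * V(k+1, j-1)]
  V(1,-1) = exp(-r*dt) * [p_u*0.000000 + p_m*9.096178 + p_d*14.941178] = 8.112847
  V(1,+0) = exp(-r*dt) * [p_u*0.000000 + p_m*0.000000 + p_d*9.096178] = 1.489963
  V(1,+1) = exp(-r*dt) * [p_u*0.000000 + p_m*0.000000 + p_d*0.000000] = 0.000000
  V(0,+0) = exp(-r*dt) * [p_u*0.000000 + p_m*1.489963 + p_d*8.112847] = 2.256902


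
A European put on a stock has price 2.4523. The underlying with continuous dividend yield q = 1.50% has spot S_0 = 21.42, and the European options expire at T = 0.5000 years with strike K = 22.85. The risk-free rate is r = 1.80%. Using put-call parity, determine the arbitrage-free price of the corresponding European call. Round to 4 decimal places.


Put-call parity: C - P = S_0 * exp(-qT) - K * exp(-rT).
S_0 * exp(-qT) = 21.4200 * 0.99252805 = 21.25995093
K * exp(-rT) = 22.8500 * 0.99104038 = 22.64527265
C = P + S*exp(-qT) - K*exp(-rT)
C = 2.4523 + 21.25995093 - 22.64527265 = 1.0670

Answer: Call price = 1.0670


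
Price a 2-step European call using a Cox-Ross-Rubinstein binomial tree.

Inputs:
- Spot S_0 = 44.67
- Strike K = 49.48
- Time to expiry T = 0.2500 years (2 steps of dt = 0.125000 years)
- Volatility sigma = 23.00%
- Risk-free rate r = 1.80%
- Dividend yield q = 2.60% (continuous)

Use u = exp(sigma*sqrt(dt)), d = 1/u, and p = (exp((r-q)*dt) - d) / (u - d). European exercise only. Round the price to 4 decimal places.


dt = T/N = 0.125000
u = exp(sigma*sqrt(dt)) = 1.084715; d = 1/u = 0.921901
p = (exp((r-q)*dt) - d) / (u - d) = 0.473543
Discount per step: exp(-r*dt) = 0.997753
Stock lattice S(k, i) with i counting down-moves:
  k=0: S(0,0) = 44.6700
  k=1: S(1,0) = 48.4542; S(1,1) = 41.1813
  k=2: S(2,0) = 52.5590; S(2,1) = 44.6700; S(2,2) = 37.9651
Terminal payoffs V(N, i) = max(S_T - K, 0):
  V(2,0) = 3.079018; V(2,1) = 0.000000; V(2,2) = 0.000000
Backward induction: V(k, i) = exp(-r*dt) * [p * V(k+1, i) + (1-p) * V(k+1, i+1)].
  V(1,0) = exp(-r*dt) * [p*3.079018 + (1-p)*0.000000] = 1.454770
  V(1,1) = exp(-r*dt) * [p*0.000000 + (1-p)*0.000000] = 0.000000
  V(0,0) = exp(-r*dt) * [p*1.454770 + (1-p)*0.000000] = 0.687348

Answer: Price = V(0,0) = 0.6873


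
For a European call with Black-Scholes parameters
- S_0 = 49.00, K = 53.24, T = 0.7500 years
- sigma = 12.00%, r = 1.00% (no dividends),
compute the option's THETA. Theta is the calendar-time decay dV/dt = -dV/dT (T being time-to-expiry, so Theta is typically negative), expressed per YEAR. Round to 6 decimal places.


Answer: Theta = -1.194122

Derivation:
d1 = -0.6744384086; d2 = -0.7783614571
phi(d1) = 0.3177875769; exp(-qT) = 1.0000000000; exp(-rT) = 0.9925280548
Theta = -S*exp(-qT)*phi(d1)*sigma/(2*sqrt(T)) - r*K*exp(-rT)*N(d2) + q*S*exp(-qT)*N(d1)
N(d1) = 0.2500163154; N(d2) = 0.2181779771; sqrt(T) = 0.8660254038
Term 1 = -49.0000 * 1.0000000000 * 0.3177875769 * 0.1200 / (2 * 0.8660254038) = -1.0788314892
Term 2 = -0.0100 * 53.2400 * 0.9925280548 * 0.2181779771 = -0.1152900291
Term 3 = 0 (no dividend yield, q = 0)
Theta = -1.0788314892 + (-0.1152900291) + (0.0000000000) = -1.194122


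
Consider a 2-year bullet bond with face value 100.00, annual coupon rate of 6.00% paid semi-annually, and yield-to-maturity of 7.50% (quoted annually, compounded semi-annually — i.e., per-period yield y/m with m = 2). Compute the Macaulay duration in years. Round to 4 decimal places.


Answer: Macaulay duration = 1.9129 years

Derivation:
Coupon per period c = face * coupon_rate / m = 3.000000
Periods per year m = 2; per-period yield y/m = 0.037500
Number of cashflows N = 4
Cashflows (t years, CF_t, discount factor 1/(1+y/m)^(m*t), PV):
  t = 0.5000: CF_t = 3.000000, DF = 0.963855, PV = 2.891566
  t = 1.0000: CF_t = 3.000000, DF = 0.929017, PV = 2.787052
  t = 1.5000: CF_t = 3.000000, DF = 0.895438, PV = 2.686315
  t = 2.0000: CF_t = 103.000000, DF = 0.863073, PV = 88.896529
Price P = sum_t PV_t = 97.261462
Macaulay numerator sum_t t * PV_t:
  t * PV_t at t = 0.5000: 1.445783
  t * PV_t at t = 1.0000: 2.787052
  t * PV_t at t = 1.5000: 4.029473
  t * PV_t at t = 2.0000: 177.793058
Macaulay duration D = (sum_t t * PV_t) / P = 186.055365 / 97.261462 = 1.912940


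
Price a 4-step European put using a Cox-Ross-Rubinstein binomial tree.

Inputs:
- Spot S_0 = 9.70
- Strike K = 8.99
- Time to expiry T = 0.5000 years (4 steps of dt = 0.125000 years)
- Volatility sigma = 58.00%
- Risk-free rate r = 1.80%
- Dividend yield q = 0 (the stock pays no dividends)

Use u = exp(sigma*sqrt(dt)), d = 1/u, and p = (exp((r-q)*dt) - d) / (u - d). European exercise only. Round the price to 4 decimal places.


Answer: Price = V(0,0) = 1.1616

Derivation:
dt = T/N = 0.125000
u = exp(sigma*sqrt(dt)) = 1.227600; d = 1/u = 0.814598
p = (exp((r-q)*dt) - d) / (u - d) = 0.454368
Discount per step: exp(-r*dt) = 0.997753
Stock lattice S(k, i) with i counting down-moves:
  k=0: S(0,0) = 9.7000
  k=1: S(1,0) = 11.9077; S(1,1) = 7.9016
  k=2: S(2,0) = 14.6179; S(2,1) = 9.7000; S(2,2) = 6.4366
  k=3: S(3,0) = 17.9450; S(3,1) = 11.9077; S(3,2) = 7.9016; S(3,3) = 5.2433
  k=4: S(4,0) = 22.0292; S(4,1) = 14.6179; S(4,2) = 9.7000; S(4,3) = 6.4366; S(4,4) = 4.2711
Terminal payoffs V(N, i) = max(K - S_T, 0):
  V(4,0) = 0.000000; V(4,1) = 0.000000; V(4,2) = 0.000000; V(4,3) = 2.553377; V(4,4) = 4.718855
Backward induction: V(k, i) = exp(-r*dt) * [p * V(k+1, i) + (1-p) * V(k+1, i+1)].
  V(3,0) = exp(-r*dt) * [p*0.000000 + (1-p)*0.000000] = 0.000000
  V(3,1) = exp(-r*dt) * [p*0.000000 + (1-p)*0.000000] = 0.000000
  V(3,2) = exp(-r*dt) * [p*0.000000 + (1-p)*2.553377] = 1.390074
  V(3,3) = exp(-r*dt) * [p*2.553377 + (1-p)*4.718855] = 3.726538
  V(2,0) = exp(-r*dt) * [p*0.000000 + (1-p)*0.000000] = 0.000000
  V(2,1) = exp(-r*dt) * [p*0.000000 + (1-p)*1.390074] = 0.756765
  V(2,2) = exp(-r*dt) * [p*1.390074 + (1-p)*3.726538] = 2.658935
  V(1,0) = exp(-r*dt) * [p*0.000000 + (1-p)*0.756765] = 0.411987
  V(1,1) = exp(-r*dt) * [p*0.756765 + (1-p)*2.658935] = 1.790617
  V(0,0) = exp(-r*dt) * [p*0.411987 + (1-p)*1.790617] = 1.161595
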